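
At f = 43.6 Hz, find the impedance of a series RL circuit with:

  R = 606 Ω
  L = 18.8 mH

Step 1 — Angular frequency: ω = 2π·f = 2π·43.6 = 273.9 rad/s.
Step 2 — Component impedances:
  R: Z = R = 606 Ω
  L: Z = jωL = j·273.9·0.0188 = 0 + j5.15 Ω
Step 3 — Series combination: Z_total = R + L = 606 + j5.15 Ω = 606∠0.5° Ω.

Z = 606 + j5.15 Ω = 606∠0.5° Ω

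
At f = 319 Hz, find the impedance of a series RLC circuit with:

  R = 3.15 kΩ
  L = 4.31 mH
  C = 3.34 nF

Step 1 — Angular frequency: ω = 2π·f = 2π·319 = 2004 rad/s.
Step 2 — Component impedances:
  R: Z = R = 3150 Ω
  L: Z = jωL = j·2004·0.00431 = 0 + j8.639 Ω
  C: Z = 1/(jωC) = -j/(ω·C) = 0 - j1.494e+05 Ω
Step 3 — Series combination: Z_total = R + L + C = 3150 - j1.494e+05 Ω = 1.494e+05∠-88.8° Ω.

Z = 3150 - j1.494e+05 Ω = 1.494e+05∠-88.8° Ω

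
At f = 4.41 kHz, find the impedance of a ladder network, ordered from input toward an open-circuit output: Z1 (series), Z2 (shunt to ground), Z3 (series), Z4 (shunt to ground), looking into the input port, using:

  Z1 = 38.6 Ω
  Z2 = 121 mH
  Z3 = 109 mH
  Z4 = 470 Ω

Step 1 — Angular frequency: ω = 2π·f = 2π·4410 = 2.771e+04 rad/s.
Step 2 — Component impedances:
  Z1: Z = R = 38.6 Ω
  Z2: Z = jωL = j·2.771e+04·0.121 = 0 + j3353 Ω
  Z3: Z = jωL = j·2.771e+04·0.109 = 0 + j3020 Ω
  Z4: Z = R = 470 Ω
Step 3 — Ladder network (open output): work backward from the far end, alternating series and parallel combinations. Z_in = 168 + j1598 Ω = 1607∠84.0° Ω.

Z = 168 + j1598 Ω = 1607∠84.0° Ω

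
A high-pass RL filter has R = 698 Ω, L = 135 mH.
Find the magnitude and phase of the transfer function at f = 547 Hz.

Step 1 — Angular frequency: ω = 2π·547 = 3437 rad/s.
Step 2 — Transfer function: H(jω) = jωL/(R + jωL).
Step 3 — Numerator jωL = j·464; denominator R + jωL = 698 + j464.
Step 4 — H = 0.3065 + j0.461.
Step 5 — Magnitude: |H| = 0.5536 (-5.1 dB); phase: φ = 56.4°.

|H| = 0.5536 (-5.1 dB), φ = 56.4°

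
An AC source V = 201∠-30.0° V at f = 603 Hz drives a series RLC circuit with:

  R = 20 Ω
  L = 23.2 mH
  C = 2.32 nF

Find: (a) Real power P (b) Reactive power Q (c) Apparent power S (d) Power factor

Step 1 — Angular frequency: ω = 2π·f = 2π·603 = 3789 rad/s.
Step 2 — Component impedances:
  R: Z = R = 20 Ω
  L: Z = jωL = j·3789·0.0232 = 0 + j87.9 Ω
  C: Z = 1/(jωC) = -j/(ω·C) = 0 - j1.138e+05 Ω
Step 3 — Series combination: Z_total = R + L + C = 20 - j1.137e+05 Ω = 1.137e+05∠-90.0° Ω.
Step 4 — Source phasor: V = 201∠-30.0° V = 174.1 - j100.5 V.
Step 5 — Current: I = V / Z = 0.0008843 + j0.001531 A = 0.001768∠60.0° A.
Step 6 — Complex power: S = V·I* = 6.253e-05 - j0.3554 VA.
Step 7 — Real power: P = Re(S) = 6.253e-05 W.
Step 8 — Reactive power: Q = Im(S) = -0.3554 VAR.
Step 9 — Apparent power: |S| = 0.3554 VA.
Step 10 — Power factor: PF = P/|S| = 0.0001759 (leading).

(a) P = 6.253e-05 W  (b) Q = -0.3554 VAR  (c) S = 0.3554 VA  (d) PF = 0.0001759 (leading)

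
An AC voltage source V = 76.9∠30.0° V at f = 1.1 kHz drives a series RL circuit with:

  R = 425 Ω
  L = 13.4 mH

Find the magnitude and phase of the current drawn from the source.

Step 1 — Angular frequency: ω = 2π·f = 2π·1100 = 6912 rad/s.
Step 2 — Component impedances:
  R: Z = R = 425 Ω
  L: Z = jωL = j·6912·0.0134 = 0 + j92.61 Ω
Step 3 — Series combination: Z_total = R + L = 425 + j92.61 Ω = 435∠12.3° Ω.
Step 4 — Source phasor: V = 76.9∠30.0° V = 66.6 + j38.45 V.
Step 5 — Ohm's law: I = V / Z_total = (66.6 + j38.45) / (425 + j92.61) = 0.1684 + j0.05377 A.
Step 6 — Convert to polar: |I| = 0.1768 A, ∠I = 17.7°.

I = 0.1768∠17.7° A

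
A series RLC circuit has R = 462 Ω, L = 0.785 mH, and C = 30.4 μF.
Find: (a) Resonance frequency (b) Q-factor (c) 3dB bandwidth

Step 1 — Resonance: ω₀ = 1/√(LC) = 1/√(0.000785·3.04e-05) = 6473 rad/s.
Step 2 — f₀ = ω₀/(2π) = 1030 Hz.
Step 3 — Series Q: Q = ω₀L/R = 6473·0.000785/462 = 0.011.
Step 4 — Bandwidth: Δω = ω₀/Q = 5.885e+05 rad/s; BW = Δω/(2π) = 9.367e+04 Hz.

(a) f₀ = 1030 Hz  (b) Q = 0.011  (c) BW = 9.367e+04 Hz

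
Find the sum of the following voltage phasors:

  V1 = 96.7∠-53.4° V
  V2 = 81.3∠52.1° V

Step 1 — Convert each phasor to rectangular form:
  V1 = 96.7·(cos(-53.4°) + j·sin(-53.4°)) = 57.65 - j77.63 V
  V2 = 81.3·(cos(52.1°) + j·sin(52.1°)) = 49.94 + j64.15 V
Step 2 — Sum components: V_total = 107.6 - j13.48 V.
Step 3 — Convert to polar: |V_total| = 108.4 V, ∠V_total = -7.1°.

V_total = 108.4∠-7.1° V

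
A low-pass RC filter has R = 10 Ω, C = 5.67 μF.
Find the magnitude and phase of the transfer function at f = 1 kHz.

Step 1 — Angular frequency: ω = 2π·1000 = 6283 rad/s.
Step 2 — Transfer function: H(jω) = 1/(1 + jωRC).
Step 3 — Denominator: 1 + jωRC = 1 + j·6283·10·5.67e-06 = 1 + j0.3563.
Step 4 — H = 0.8874 - j0.3161.
Step 5 — Magnitude: |H| = 0.942 (-0.5 dB); phase: φ = -19.6°.

|H| = 0.942 (-0.5 dB), φ = -19.6°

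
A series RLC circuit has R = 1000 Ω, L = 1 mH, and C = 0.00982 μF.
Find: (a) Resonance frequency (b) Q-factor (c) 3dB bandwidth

Step 1 — Resonance: ω₀ = 1/√(LC) = 1/√(0.001·9.82e-09) = 3.191e+05 rad/s.
Step 2 — f₀ = ω₀/(2π) = 5.079e+04 Hz.
Step 3 — Series Q: Q = ω₀L/R = 3.191e+05·0.001/1000 = 0.3191.
Step 4 — Bandwidth: Δω = ω₀/Q = 1e+06 rad/s; BW = Δω/(2π) = 1.592e+05 Hz.

(a) f₀ = 5.079e+04 Hz  (b) Q = 0.3191  (c) BW = 1.592e+05 Hz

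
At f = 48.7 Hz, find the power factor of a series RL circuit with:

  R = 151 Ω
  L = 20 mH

Step 1 — Angular frequency: ω = 2π·f = 2π·48.7 = 306 rad/s.
Step 2 — Component impedances:
  R: Z = R = 151 Ω
  L: Z = jωL = j·306·0.02 = 0 + j6.12 Ω
Step 3 — Series combination: Z_total = R + L = 151 + j6.12 Ω = 151.1∠2.3° Ω.
Step 4 — Power factor: PF = cos(φ) = Re(Z)/|Z| = 151/151.12 = 0.9992.
Step 5 — Type: Im(Z) = 6.12 ⇒ lagging (phase φ = 2.3°).

PF = 0.9992 (lagging, φ = 2.3°)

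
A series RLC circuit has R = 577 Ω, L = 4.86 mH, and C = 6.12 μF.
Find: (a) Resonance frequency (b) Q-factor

Step 1 — Resonance condition Im(Z)=0 gives ω₀ = 1/√(LC).
Step 2 — ω₀ = 1/√(0.00486·6.12e-06) = 5798 rad/s.
Step 3 — f₀ = ω₀/(2π) = 922.8 Hz.
Step 4 — Series Q: Q = ω₀L/R = 5798·0.00486/577 = 0.04884.

(a) f₀ = 922.8 Hz  (b) Q = 0.04884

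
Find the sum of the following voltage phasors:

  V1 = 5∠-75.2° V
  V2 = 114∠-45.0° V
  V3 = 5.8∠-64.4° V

Step 1 — Convert each phasor to rectangular form:
  V1 = 5·(cos(-75.2°) + j·sin(-75.2°)) = 1.277 - j4.834 V
  V2 = 114·(cos(-45.0°) + j·sin(-45.0°)) = 80.61 - j80.61 V
  V3 = 5.8·(cos(-64.4°) + j·sin(-64.4°)) = 2.506 - j5.231 V
Step 2 — Sum components: V_total = 84.39 - j90.67 V.
Step 3 — Convert to polar: |V_total| = 123.9 V, ∠V_total = -47.1°.

V_total = 123.9∠-47.1° V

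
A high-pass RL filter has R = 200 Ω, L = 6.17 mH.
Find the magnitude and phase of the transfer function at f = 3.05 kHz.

Step 1 — Angular frequency: ω = 2π·3050 = 1.916e+04 rad/s.
Step 2 — Transfer function: H(jω) = jωL/(R + jωL).
Step 3 — Numerator jωL = j·118.2; denominator R + jωL = 200 + j118.2.
Step 4 — H = 0.259 + j0.4381.
Step 5 — Magnitude: |H| = 0.5089 (-5.9 dB); phase: φ = 59.4°.

|H| = 0.5089 (-5.9 dB), φ = 59.4°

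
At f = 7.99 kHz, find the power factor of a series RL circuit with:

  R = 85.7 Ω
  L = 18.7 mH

Step 1 — Angular frequency: ω = 2π·f = 2π·7990 = 5.02e+04 rad/s.
Step 2 — Component impedances:
  R: Z = R = 85.7 Ω
  L: Z = jωL = j·5.02e+04·0.0187 = 0 + j938.8 Ω
Step 3 — Series combination: Z_total = R + L = 85.7 + j938.8 Ω = 942.7∠84.8° Ω.
Step 4 — Power factor: PF = cos(φ) = Re(Z)/|Z| = 85.7/942.7 = 0.09091.
Step 5 — Type: Im(Z) = 938.8 ⇒ lagging (phase φ = 84.8°).

PF = 0.09091 (lagging, φ = 84.8°)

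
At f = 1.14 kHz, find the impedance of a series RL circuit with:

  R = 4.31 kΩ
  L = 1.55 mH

Step 1 — Angular frequency: ω = 2π·f = 2π·1140 = 7163 rad/s.
Step 2 — Component impedances:
  R: Z = R = 4310 Ω
  L: Z = jωL = j·7163·0.00155 = 0 + j11.1 Ω
Step 3 — Series combination: Z_total = R + L = 4310 + j11.1 Ω = 4310∠0.1° Ω.

Z = 4310 + j11.1 Ω = 4310∠0.1° Ω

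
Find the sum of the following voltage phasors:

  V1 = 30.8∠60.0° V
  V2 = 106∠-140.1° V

Step 1 — Convert each phasor to rectangular form:
  V1 = 30.8·(cos(60.0°) + j·sin(60.0°)) = 15.4 + j26.67 V
  V2 = 106·(cos(-140.1°) + j·sin(-140.1°)) = -81.32 - j67.99 V
Step 2 — Sum components: V_total = -65.92 - j41.32 V.
Step 3 — Convert to polar: |V_total| = 77.8 V, ∠V_total = -147.9°.

V_total = 77.8∠-147.9° V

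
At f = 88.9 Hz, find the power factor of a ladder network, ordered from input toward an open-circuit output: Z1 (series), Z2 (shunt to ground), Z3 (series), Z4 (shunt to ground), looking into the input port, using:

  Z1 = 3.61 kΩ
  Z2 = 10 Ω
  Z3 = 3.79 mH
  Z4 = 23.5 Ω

Step 1 — Angular frequency: ω = 2π·f = 2π·88.9 = 558.6 rad/s.
Step 2 — Component impedances:
  Z1: Z = R = 3610 Ω
  Z2: Z = R = 10 Ω
  Z3: Z = jωL = j·558.6·0.00379 = 0 + j2.117 Ω
  Z4: Z = R = 23.5 Ω
Step 3 — Ladder network (open output): work backward from the far end, alternating series and parallel combinations. Z_in = 3617 + j0.1879 Ω = 3617∠0.0° Ω.
Step 4 — Power factor: PF = cos(φ) = Re(Z)/|Z| = 3617/3617 = 1.
Step 5 — Type: Im(Z) = 0.1879 ⇒ lagging (phase φ = 0.0°).

PF = 1 (lagging, φ = 0.0°)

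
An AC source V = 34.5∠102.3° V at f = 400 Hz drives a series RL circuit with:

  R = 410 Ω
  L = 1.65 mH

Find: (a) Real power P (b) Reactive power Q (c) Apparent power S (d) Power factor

Step 1 — Angular frequency: ω = 2π·f = 2π·400 = 2513 rad/s.
Step 2 — Component impedances:
  R: Z = R = 410 Ω
  L: Z = jωL = j·2513·0.00165 = 0 + j4.147 Ω
Step 3 — Series combination: Z_total = R + L = 410 + j4.147 Ω = 410∠0.6° Ω.
Step 4 — Source phasor: V = 34.5∠102.3° V = -7.35 + j33.71 V.
Step 5 — Current: I = V / Z = -0.01709 + j0.08239 A = 0.08414∠101.7° A.
Step 6 — Complex power: S = V·I* = 2.903 + j0.02936 VA.
Step 7 — Real power: P = Re(S) = 2.903 W.
Step 8 — Reactive power: Q = Im(S) = 0.02936 VAR.
Step 9 — Apparent power: |S| = 2.903 VA.
Step 10 — Power factor: PF = P/|S| = 0.9999 (lagging).

(a) P = 2.903 W  (b) Q = 0.02936 VAR  (c) S = 2.903 VA  (d) PF = 0.9999 (lagging)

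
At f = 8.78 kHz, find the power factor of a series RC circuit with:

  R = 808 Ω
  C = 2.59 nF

Step 1 — Angular frequency: ω = 2π·f = 2π·8780 = 5.517e+04 rad/s.
Step 2 — Component impedances:
  R: Z = R = 808 Ω
  C: Z = 1/(jωC) = -j/(ω·C) = 0 - j6999 Ω
Step 3 — Series combination: Z_total = R + C = 808 - j6999 Ω = 7045∠-83.4° Ω.
Step 4 — Power factor: PF = cos(φ) = Re(Z)/|Z| = 808/7045 = 0.1147.
Step 5 — Type: Im(Z) = -6999 ⇒ leading (phase φ = -83.4°).

PF = 0.1147 (leading, φ = -83.4°)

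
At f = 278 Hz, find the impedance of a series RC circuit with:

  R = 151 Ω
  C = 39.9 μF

Step 1 — Angular frequency: ω = 2π·f = 2π·278 = 1747 rad/s.
Step 2 — Component impedances:
  R: Z = R = 151 Ω
  C: Z = 1/(jωC) = -j/(ω·C) = 0 - j14.35 Ω
Step 3 — Series combination: Z_total = R + C = 151 - j14.35 Ω = 151.7∠-5.4° Ω.

Z = 151 - j14.35 Ω = 151.7∠-5.4° Ω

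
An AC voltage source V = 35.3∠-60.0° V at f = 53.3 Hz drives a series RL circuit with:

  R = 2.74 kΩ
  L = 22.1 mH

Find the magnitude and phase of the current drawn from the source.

Step 1 — Angular frequency: ω = 2π·f = 2π·53.3 = 334.9 rad/s.
Step 2 — Component impedances:
  R: Z = R = 2740 Ω
  L: Z = jωL = j·334.9·0.0221 = 0 + j7.401 Ω
Step 3 — Series combination: Z_total = R + L = 2740 + j7.401 Ω = 2740∠0.2° Ω.
Step 4 — Source phasor: V = 35.3∠-60.0° V = 17.65 - j30.57 V.
Step 5 — Ohm's law: I = V / Z_total = (17.65 - j30.57) / (2740 + j7.401) = 0.006411 - j0.01117 A.
Step 6 — Convert to polar: |I| = 0.01288 A, ∠I = -60.2°.

I = 0.01288∠-60.2° A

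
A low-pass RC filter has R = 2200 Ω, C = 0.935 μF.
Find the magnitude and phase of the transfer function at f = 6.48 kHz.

Step 1 — Angular frequency: ω = 2π·6480 = 4.072e+04 rad/s.
Step 2 — Transfer function: H(jω) = 1/(1 + jωRC).
Step 3 — Denominator: 1 + jωRC = 1 + j·4.072e+04·2200·9.35e-07 = 1 + j83.75.
Step 4 — H = 0.0001425 - j0.01194.
Step 5 — Magnitude: |H| = 0.01194 (-38.5 dB); phase: φ = -89.3°.

|H| = 0.01194 (-38.5 dB), φ = -89.3°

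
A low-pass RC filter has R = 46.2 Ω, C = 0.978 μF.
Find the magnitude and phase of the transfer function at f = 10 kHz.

Step 1 — Angular frequency: ω = 2π·1e+04 = 6.283e+04 rad/s.
Step 2 — Transfer function: H(jω) = 1/(1 + jωRC).
Step 3 — Denominator: 1 + jωRC = 1 + j·6.283e+04·46.2·9.78e-07 = 1 + j2.839.
Step 4 — H = 0.1104 - j0.3134.
Step 5 — Magnitude: |H| = 0.3322 (-9.6 dB); phase: φ = -70.6°.

|H| = 0.3322 (-9.6 dB), φ = -70.6°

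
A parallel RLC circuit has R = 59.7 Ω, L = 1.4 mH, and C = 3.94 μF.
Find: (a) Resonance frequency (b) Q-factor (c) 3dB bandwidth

Step 1 — Resonance: ω₀ = 1/√(LC) = 1/√(0.0014·3.94e-06) = 1.346e+04 rad/s.
Step 2 — f₀ = ω₀/(2π) = 2143 Hz.
Step 3 — Parallel Q: Q = R/(ω₀L) = 59.7/(1.346e+04·0.0014) = 3.167.
Step 4 — Bandwidth: Δω = ω₀/Q = 4251 rad/s; BW = Δω/(2π) = 676.6 Hz.

(a) f₀ = 2143 Hz  (b) Q = 3.167  (c) BW = 676.6 Hz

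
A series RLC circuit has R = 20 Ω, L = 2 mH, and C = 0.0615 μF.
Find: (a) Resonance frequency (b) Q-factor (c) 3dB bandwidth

Step 1 — Resonance: ω₀ = 1/√(LC) = 1/√(0.002·6.15e-08) = 9.017e+04 rad/s.
Step 2 — f₀ = ω₀/(2π) = 1.435e+04 Hz.
Step 3 — Series Q: Q = ω₀L/R = 9.017e+04·0.002/20 = 9.017.
Step 4 — Bandwidth: Δω = ω₀/Q = 1e+04 rad/s; BW = Δω/(2π) = 1592 Hz.

(a) f₀ = 1.435e+04 Hz  (b) Q = 9.017  (c) BW = 1592 Hz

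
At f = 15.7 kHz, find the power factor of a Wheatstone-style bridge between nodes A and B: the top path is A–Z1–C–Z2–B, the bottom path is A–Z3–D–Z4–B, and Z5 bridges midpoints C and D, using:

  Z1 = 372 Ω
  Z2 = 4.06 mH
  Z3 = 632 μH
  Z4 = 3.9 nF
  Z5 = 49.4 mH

Step 1 — Angular frequency: ω = 2π·f = 2π·1.57e+04 = 9.865e+04 rad/s.
Step 2 — Component impedances:
  Z1: Z = R = 372 Ω
  Z2: Z = jωL = j·9.865e+04·0.00406 = 0 + j400.5 Ω
  Z3: Z = jωL = j·9.865e+04·0.000632 = 0 + j62.34 Ω
  Z4: Z = 1/(jωC) = -j/(ω·C) = 0 - j2599 Ω
  Z5: Z = jωL = j·9.865e+04·0.0494 = 0 + j4873 Ω
Step 3 — Bridge requires nodal analysis (the Z5 bridge couples midpoints C and D, so the two paths cannot be reduced to a simple series/parallel combination). Setting node B to ground and injecting 1 A at node A, the 3-node admittance system at A, C, D solves to V_A = Z_AB = 517.8 + j426.7 Ω = 671∠39.5° Ω.
Step 4 — Power factor: PF = cos(φ) = Re(Z)/|Z| = 517.8/671 = 0.7717.
Step 5 — Type: Im(Z) = 426.7 ⇒ lagging (phase φ = 39.5°).

PF = 0.7717 (lagging, φ = 39.5°)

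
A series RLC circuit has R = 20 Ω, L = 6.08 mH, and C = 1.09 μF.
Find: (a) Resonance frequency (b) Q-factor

Step 1 — Resonance condition Im(Z)=0 gives ω₀ = 1/√(LC).
Step 2 — ω₀ = 1/√(0.00608·1.09e-06) = 1.228e+04 rad/s.
Step 3 — f₀ = ω₀/(2π) = 1955 Hz.
Step 4 — Series Q: Q = ω₀L/R = 1.228e+04·0.00608/20 = 3.734.

(a) f₀ = 1955 Hz  (b) Q = 3.734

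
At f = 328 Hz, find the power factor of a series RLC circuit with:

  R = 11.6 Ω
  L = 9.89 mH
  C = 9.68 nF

Step 1 — Angular frequency: ω = 2π·f = 2π·328 = 2061 rad/s.
Step 2 — Component impedances:
  R: Z = R = 11.6 Ω
  L: Z = jωL = j·2061·0.00989 = 0 + j20.38 Ω
  C: Z = 1/(jωC) = -j/(ω·C) = 0 - j5.013e+04 Ω
Step 3 — Series combination: Z_total = R + L + C = 11.6 - j5.011e+04 Ω = 5.011e+04∠-90.0° Ω.
Step 4 — Power factor: PF = cos(φ) = Re(Z)/|Z| = 11.6/5.011e+04 = 0.0002315.
Step 5 — Type: Im(Z) = -5.011e+04 ⇒ leading (phase φ = -90.0°).

PF = 0.0002315 (leading, φ = -90.0°)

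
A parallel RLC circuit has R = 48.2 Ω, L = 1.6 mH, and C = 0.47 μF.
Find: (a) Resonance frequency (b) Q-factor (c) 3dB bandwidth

Step 1 — Resonance: ω₀ = 1/√(LC) = 1/√(0.0016·4.7e-07) = 3.647e+04 rad/s.
Step 2 — f₀ = ω₀/(2π) = 5804 Hz.
Step 3 — Parallel Q: Q = R/(ω₀L) = 48.2/(3.647e+04·0.0016) = 0.8261.
Step 4 — Bandwidth: Δω = ω₀/Q = 4.414e+04 rad/s; BW = Δω/(2π) = 7025 Hz.

(a) f₀ = 5804 Hz  (b) Q = 0.8261  (c) BW = 7025 Hz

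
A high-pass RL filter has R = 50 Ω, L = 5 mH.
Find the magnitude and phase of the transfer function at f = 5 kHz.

Step 1 — Angular frequency: ω = 2π·5000 = 3.142e+04 rad/s.
Step 2 — Transfer function: H(jω) = jωL/(R + jωL).
Step 3 — Numerator jωL = j·157.1; denominator R + jωL = 50 + j157.1.
Step 4 — H = 0.908 + j0.289.
Step 5 — Magnitude: |H| = 0.9529 (-0.4 dB); phase: φ = 17.7°.

|H| = 0.9529 (-0.4 dB), φ = 17.7°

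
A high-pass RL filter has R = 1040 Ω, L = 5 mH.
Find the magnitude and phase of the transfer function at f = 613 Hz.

Step 1 — Angular frequency: ω = 2π·613 = 3852 rad/s.
Step 2 — Transfer function: H(jω) = jωL/(R + jωL).
Step 3 — Numerator jωL = j·19.26; denominator R + jωL = 1040 + j19.26.
Step 4 — H = 0.0003428 + j0.01851.
Step 5 — Magnitude: |H| = 0.01851 (-34.6 dB); phase: φ = 88.9°.

|H| = 0.01851 (-34.6 dB), φ = 88.9°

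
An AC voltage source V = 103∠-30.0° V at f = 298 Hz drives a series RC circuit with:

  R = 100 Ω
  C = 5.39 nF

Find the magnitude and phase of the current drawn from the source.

Step 1 — Angular frequency: ω = 2π·f = 2π·298 = 1872 rad/s.
Step 2 — Component impedances:
  R: Z = R = 100 Ω
  C: Z = 1/(jωC) = -j/(ω·C) = 0 - j9.909e+04 Ω
Step 3 — Series combination: Z_total = R + C = 100 - j9.909e+04 Ω = 9.909e+04∠-89.9° Ω.
Step 4 — Source phasor: V = 103∠-30.0° V = 89.2 - j51.5 V.
Step 5 — Ohm's law: I = V / Z_total = (89.2 - j51.5) / (100 - j9.909e+04) = 0.0005207 + j0.0008997 A.
Step 6 — Convert to polar: |I| = 0.001039 A, ∠I = 59.9°.

I = 0.001039∠59.9° A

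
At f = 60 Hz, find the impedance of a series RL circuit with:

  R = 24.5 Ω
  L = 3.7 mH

Step 1 — Angular frequency: ω = 2π·f = 2π·60 = 377 rad/s.
Step 2 — Component impedances:
  R: Z = R = 24.5 Ω
  L: Z = jωL = j·377·0.0037 = 0 + j1.395 Ω
Step 3 — Series combination: Z_total = R + L = 24.5 + j1.395 Ω = 24.54∠3.3° Ω.

Z = 24.5 + j1.395 Ω = 24.54∠3.3° Ω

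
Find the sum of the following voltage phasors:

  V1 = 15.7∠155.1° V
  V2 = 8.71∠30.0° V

Step 1 — Convert each phasor to rectangular form:
  V1 = 15.7·(cos(155.1°) + j·sin(155.1°)) = -14.24 + j6.61 V
  V2 = 8.71·(cos(30.0°) + j·sin(30.0°)) = 7.543 + j4.355 V
Step 2 — Sum components: V_total = -6.698 + j10.97 V.
Step 3 — Convert to polar: |V_total| = 12.85 V, ∠V_total = 121.4°.

V_total = 12.85∠121.4° V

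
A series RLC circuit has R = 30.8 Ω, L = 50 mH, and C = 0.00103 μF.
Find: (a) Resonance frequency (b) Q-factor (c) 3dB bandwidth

Step 1 — Resonance: ω₀ = 1/√(LC) = 1/√(0.05·1.03e-09) = 1.393e+05 rad/s.
Step 2 — f₀ = ω₀/(2π) = 2.218e+04 Hz.
Step 3 — Series Q: Q = ω₀L/R = 1.393e+05·0.05/30.8 = 226.2.
Step 4 — Bandwidth: Δω = ω₀/Q = 616 rad/s; BW = Δω/(2π) = 98.04 Hz.

(a) f₀ = 2.218e+04 Hz  (b) Q = 226.2  (c) BW = 98.04 Hz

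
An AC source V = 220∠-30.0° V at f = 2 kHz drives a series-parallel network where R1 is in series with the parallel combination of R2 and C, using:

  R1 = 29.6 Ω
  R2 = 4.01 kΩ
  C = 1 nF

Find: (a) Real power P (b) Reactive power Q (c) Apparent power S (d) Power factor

Step 1 — Angular frequency: ω = 2π·f = 2π·2000 = 1.257e+04 rad/s.
Step 2 — Component impedances:
  R1: Z = R = 29.6 Ω
  R2: Z = R = 4010 Ω
  C: Z = 1/(jωC) = -j/(ω·C) = 0 - j7.958e+04 Ω
Step 3 — Parallel branch: R2 || C = 1/(1/R2 + 1/C) = 4000 - j201.6 Ω.
Step 4 — Series with R1: Z_total = R1 + (R2 || C) = 4029 - j201.6 Ω = 4034∠-2.9° Ω.
Step 5 — Source phasor: V = 220∠-30.0° V = 190.5 - j110 V.
Step 6 — Current: I = V / Z = 0.04853 - j0.02487 A = 0.05453∠-27.1° A.
Step 7 — Complex power: S = V·I* = 11.98 - j0.5993 VA.
Step 8 — Real power: P = Re(S) = 11.98 W.
Step 9 — Reactive power: Q = Im(S) = -0.5993 VAR.
Step 10 — Apparent power: |S| = 12 VA.
Step 11 — Power factor: PF = P/|S| = 0.9988 (leading).

(a) P = 11.98 W  (b) Q = -0.5993 VAR  (c) S = 12 VA  (d) PF = 0.9988 (leading)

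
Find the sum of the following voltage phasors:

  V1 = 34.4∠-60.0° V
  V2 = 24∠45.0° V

Step 1 — Convert each phasor to rectangular form:
  V1 = 34.4·(cos(-60.0°) + j·sin(-60.0°)) = 17.2 - j29.79 V
  V2 = 24·(cos(45.0°) + j·sin(45.0°)) = 16.97 + j16.97 V
Step 2 — Sum components: V_total = 34.17 - j12.82 V.
Step 3 — Convert to polar: |V_total| = 36.5 V, ∠V_total = -20.6°.

V_total = 36.5∠-20.6° V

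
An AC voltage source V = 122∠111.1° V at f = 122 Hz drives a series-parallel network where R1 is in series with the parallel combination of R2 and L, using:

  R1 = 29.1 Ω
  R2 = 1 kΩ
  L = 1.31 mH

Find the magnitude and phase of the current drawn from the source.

Step 1 — Angular frequency: ω = 2π·f = 2π·122 = 766.5 rad/s.
Step 2 — Component impedances:
  R1: Z = R = 29.1 Ω
  R2: Z = R = 1000 Ω
  L: Z = jωL = j·766.5·0.00131 = 0 + j1.004 Ω
Step 3 — Parallel branch: R2 || L = 1/(1/R2 + 1/L) = 0.001008 + j1.004 Ω.
Step 4 — Series with R1: Z_total = R1 + (R2 || L) = 29.1 + j1.004 Ω = 29.12∠2.0° Ω.
Step 5 — Source phasor: V = 122∠111.1° V = -43.92 + j113.8 V.
Step 6 — Ohm's law: I = V / Z_total = (-43.92 + j113.8) / (29.1 + j1.004) = -1.373 + j3.959 A.
Step 7 — Convert to polar: |I| = 4.19 A, ∠I = 109.1°.

I = 4.19∠109.1° A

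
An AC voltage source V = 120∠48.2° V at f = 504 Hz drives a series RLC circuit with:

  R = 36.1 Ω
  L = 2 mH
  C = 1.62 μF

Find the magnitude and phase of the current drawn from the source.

Step 1 — Angular frequency: ω = 2π·f = 2π·504 = 3167 rad/s.
Step 2 — Component impedances:
  R: Z = R = 36.1 Ω
  L: Z = jωL = j·3167·0.002 = 0 + j6.333 Ω
  C: Z = 1/(jωC) = -j/(ω·C) = 0 - j194.9 Ω
Step 3 — Series combination: Z_total = R + L + C = 36.1 - j188.6 Ω = 192∠-79.2° Ω.
Step 4 — Source phasor: V = 120∠48.2° V = 79.98 + j89.46 V.
Step 5 — Ohm's law: I = V / Z_total = (79.98 + j89.46) / (36.1 - j188.6) = -0.3793 + j0.4967 A.
Step 6 — Convert to polar: |I| = 0.6249 A, ∠I = 127.4°.

I = 0.6249∠127.4° A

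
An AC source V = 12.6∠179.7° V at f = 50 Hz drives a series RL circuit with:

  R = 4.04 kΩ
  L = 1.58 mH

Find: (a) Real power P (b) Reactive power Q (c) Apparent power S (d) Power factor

Step 1 — Angular frequency: ω = 2π·f = 2π·50 = 314.2 rad/s.
Step 2 — Component impedances:
  R: Z = R = 4040 Ω
  L: Z = jωL = j·314.2·0.00158 = 0 + j0.4964 Ω
Step 3 — Series combination: Z_total = R + L = 4040 + j0.4964 Ω = 4040∠0.0° Ω.
Step 4 — Source phasor: V = 12.6∠179.7° V = -12.6 + j0.06597 V.
Step 5 — Current: I = V / Z = -0.003119 + j1.671e-05 A = 0.003119∠179.7° A.
Step 6 — Complex power: S = V·I* = 0.0393 + j4.828e-06 VA.
Step 7 — Real power: P = Re(S) = 0.0393 W.
Step 8 — Reactive power: Q = Im(S) = 4.828e-06 VAR.
Step 9 — Apparent power: |S| = 0.0393 VA.
Step 10 — Power factor: PF = P/|S| = 1 (lagging).

(a) P = 0.0393 W  (b) Q = 4.828e-06 VAR  (c) S = 0.0393 VA  (d) PF = 1 (lagging)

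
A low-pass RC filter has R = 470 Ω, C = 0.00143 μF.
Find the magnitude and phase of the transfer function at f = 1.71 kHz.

Step 1 — Angular frequency: ω = 2π·1710 = 1.074e+04 rad/s.
Step 2 — Transfer function: H(jω) = 1/(1 + jωRC).
Step 3 — Denominator: 1 + jωRC = 1 + j·1.074e+04·470·1.43e-09 = 1 + j0.007221.
Step 4 — H = 0.9999 - j0.007221.
Step 5 — Magnitude: |H| = 1 (-0.0 dB); phase: φ = -0.4°.

|H| = 1 (-0.0 dB), φ = -0.4°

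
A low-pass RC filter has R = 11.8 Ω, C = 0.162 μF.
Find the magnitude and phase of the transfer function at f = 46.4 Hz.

Step 1 — Angular frequency: ω = 2π·46.4 = 291.5 rad/s.
Step 2 — Transfer function: H(jω) = 1/(1 + jωRC).
Step 3 — Denominator: 1 + jωRC = 1 + j·291.5·11.8·1.62e-07 = 1 + j0.0005573.
Step 4 — H = 1 - j0.0005573.
Step 5 — Magnitude: |H| = 1 (-0.0 dB); phase: φ = -0.0°.

|H| = 1 (-0.0 dB), φ = -0.0°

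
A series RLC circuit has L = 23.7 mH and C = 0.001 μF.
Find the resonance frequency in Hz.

Step 1 — Resonance condition Im(Z)=0 gives ω₀ = 1/√(LC).
Step 2 — ω₀ = 1/√(0.0237·1e-09) = 2.054e+05 rad/s.
Step 3 — f₀ = ω₀/(2π) = 3.269e+04 Hz.

f₀ = 3.269e+04 Hz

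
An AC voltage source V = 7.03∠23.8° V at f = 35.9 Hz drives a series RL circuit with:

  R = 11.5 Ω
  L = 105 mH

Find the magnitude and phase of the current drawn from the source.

Step 1 — Angular frequency: ω = 2π·f = 2π·35.9 = 225.6 rad/s.
Step 2 — Component impedances:
  R: Z = R = 11.5 Ω
  L: Z = jωL = j·225.6·0.105 = 0 + j23.68 Ω
Step 3 — Series combination: Z_total = R + L = 11.5 + j23.68 Ω = 26.33∠64.1° Ω.
Step 4 — Source phasor: V = 7.03∠23.8° V = 6.432 + j2.837 V.
Step 5 — Ohm's law: I = V / Z_total = (6.432 + j2.837) / (11.5 + j23.68) = 0.2036 - j0.1727 A.
Step 6 — Convert to polar: |I| = 0.267 A, ∠I = -40.3°.

I = 0.267∠-40.3° A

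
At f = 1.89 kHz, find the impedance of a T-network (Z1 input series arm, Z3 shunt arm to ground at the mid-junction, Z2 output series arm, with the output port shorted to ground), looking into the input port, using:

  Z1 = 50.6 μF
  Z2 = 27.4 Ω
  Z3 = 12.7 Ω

Step 1 — Angular frequency: ω = 2π·f = 2π·1890 = 1.188e+04 rad/s.
Step 2 — Component impedances:
  Z1: Z = 1/(jωC) = -j/(ω·C) = 0 - j1.664 Ω
  Z2: Z = R = 27.4 Ω
  Z3: Z = R = 12.7 Ω
Step 3 — With the output port shorted to ground, the output series arm Z2 runs from the junction to ground; the shunt arm Z3 also runs from the junction to ground. They appear in parallel: Z3 || Z2 = 8.678 Ω.
Step 4 — Series with input arm Z1: Z_in = Z1 + (Z3 || Z2) = 8.678 - j1.664 Ω = 8.836∠-10.9° Ω.

Z = 8.678 - j1.664 Ω = 8.836∠-10.9° Ω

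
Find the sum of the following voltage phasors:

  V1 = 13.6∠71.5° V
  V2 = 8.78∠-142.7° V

Step 1 — Convert each phasor to rectangular form:
  V1 = 13.6·(cos(71.5°) + j·sin(71.5°)) = 4.315 + j12.9 V
  V2 = 8.78·(cos(-142.7°) + j·sin(-142.7°)) = -6.984 - j5.321 V
Step 2 — Sum components: V_total = -2.669 + j7.577 V.
Step 3 — Convert to polar: |V_total| = 8.033 V, ∠V_total = 109.4°.

V_total = 8.033∠109.4° V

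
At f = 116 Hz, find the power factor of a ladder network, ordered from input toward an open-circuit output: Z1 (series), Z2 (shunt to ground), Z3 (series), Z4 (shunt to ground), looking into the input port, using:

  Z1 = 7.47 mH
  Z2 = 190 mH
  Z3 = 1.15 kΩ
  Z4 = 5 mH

Step 1 — Angular frequency: ω = 2π·f = 2π·116 = 728.8 rad/s.
Step 2 — Component impedances:
  Z1: Z = jωL = j·728.8·0.00747 = 0 + j5.445 Ω
  Z2: Z = jωL = j·728.8·0.19 = 0 + j138.5 Ω
  Z3: Z = R = 1150 Ω
  Z4: Z = jωL = j·728.8·0.005 = 0 + j3.644 Ω
Step 3 — Ladder network (open output): work backward from the far end, alternating series and parallel combinations. Z_in = 16.42 + j141.9 Ω = 142.8∠83.4° Ω.
Step 4 — Power factor: PF = cos(φ) = Re(Z)/|Z| = 16.42/142.8 = 0.115.
Step 5 — Type: Im(Z) = 141.9 ⇒ lagging (phase φ = 83.4°).

PF = 0.115 (lagging, φ = 83.4°)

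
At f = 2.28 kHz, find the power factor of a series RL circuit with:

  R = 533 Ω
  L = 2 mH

Step 1 — Angular frequency: ω = 2π·f = 2π·2280 = 1.433e+04 rad/s.
Step 2 — Component impedances:
  R: Z = R = 533 Ω
  L: Z = jωL = j·1.433e+04·0.002 = 0 + j28.65 Ω
Step 3 — Series combination: Z_total = R + L = 533 + j28.65 Ω = 533.8∠3.1° Ω.
Step 4 — Power factor: PF = cos(φ) = Re(Z)/|Z| = 533/533.77 = 0.9986.
Step 5 — Type: Im(Z) = 28.65 ⇒ lagging (phase φ = 3.1°).

PF = 0.9986 (lagging, φ = 3.1°)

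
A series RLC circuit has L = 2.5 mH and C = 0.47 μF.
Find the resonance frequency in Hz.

Step 1 — Resonance condition Im(Z)=0 gives ω₀ = 1/√(LC).
Step 2 — ω₀ = 1/√(0.0025·4.7e-07) = 2.917e+04 rad/s.
Step 3 — f₀ = ω₀/(2π) = 4643 Hz.

f₀ = 4643 Hz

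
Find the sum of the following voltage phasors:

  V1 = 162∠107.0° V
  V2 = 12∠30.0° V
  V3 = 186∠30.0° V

Step 1 — Convert each phasor to rectangular form:
  V1 = 162·(cos(107.0°) + j·sin(107.0°)) = -47.36 + j154.9 V
  V2 = 12·(cos(30.0°) + j·sin(30.0°)) = 10.39 + j6 V
  V3 = 186·(cos(30.0°) + j·sin(30.0°)) = 161.1 + j93 V
Step 2 — Sum components: V_total = 124.1 + j253.9 V.
Step 3 — Convert to polar: |V_total| = 282.6 V, ∠V_total = 64.0°.

V_total = 282.6∠64.0° V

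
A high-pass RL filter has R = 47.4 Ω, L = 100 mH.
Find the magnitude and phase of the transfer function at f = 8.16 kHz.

Step 1 — Angular frequency: ω = 2π·8160 = 5.127e+04 rad/s.
Step 2 — Transfer function: H(jω) = jωL/(R + jωL).
Step 3 — Numerator jωL = j·5127; denominator R + jωL = 47.4 + j5127.
Step 4 — H = 0.9999 + j0.009244.
Step 5 — Magnitude: |H| = 1 (-0.0 dB); phase: φ = 0.5°.

|H| = 1 (-0.0 dB), φ = 0.5°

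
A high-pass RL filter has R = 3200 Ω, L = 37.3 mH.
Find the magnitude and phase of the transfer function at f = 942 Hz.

Step 1 — Angular frequency: ω = 2π·942 = 5919 rad/s.
Step 2 — Transfer function: H(jω) = jωL/(R + jωL).
Step 3 — Numerator jωL = j·220.8; denominator R + jωL = 3200 + j220.8.
Step 4 — H = 0.004737 + j0.06866.
Step 5 — Magnitude: |H| = 0.06883 (-23.2 dB); phase: φ = 86.1°.

|H| = 0.06883 (-23.2 dB), φ = 86.1°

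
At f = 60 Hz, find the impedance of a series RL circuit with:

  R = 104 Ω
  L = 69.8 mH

Step 1 — Angular frequency: ω = 2π·f = 2π·60 = 377 rad/s.
Step 2 — Component impedances:
  R: Z = R = 104 Ω
  L: Z = jωL = j·377·0.0698 = 0 + j26.31 Ω
Step 3 — Series combination: Z_total = R + L = 104 + j26.31 Ω = 107.3∠14.2° Ω.

Z = 104 + j26.31 Ω = 107.3∠14.2° Ω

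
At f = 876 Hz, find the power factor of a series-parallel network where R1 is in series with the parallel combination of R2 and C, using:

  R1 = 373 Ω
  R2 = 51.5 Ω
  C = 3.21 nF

Step 1 — Angular frequency: ω = 2π·f = 2π·876 = 5504 rad/s.
Step 2 — Component impedances:
  R1: Z = R = 373 Ω
  R2: Z = R = 51.5 Ω
  C: Z = 1/(jωC) = -j/(ω·C) = 0 - j5.66e+04 Ω
Step 3 — Parallel branch: R2 || C = 1/(1/R2 + 1/C) = 51.5 - j0.04686 Ω.
Step 4 — Series with R1: Z_total = R1 + (R2 || C) = 424.5 - j0.04686 Ω = 424.5∠-0.0° Ω.
Step 5 — Power factor: PF = cos(φ) = Re(Z)/|Z| = 424.5/424.5 = 1.
Step 6 — Type: Im(Z) = -0.04686 ⇒ leading (phase φ = -0.0°).

PF = 1 (leading, φ = -0.0°)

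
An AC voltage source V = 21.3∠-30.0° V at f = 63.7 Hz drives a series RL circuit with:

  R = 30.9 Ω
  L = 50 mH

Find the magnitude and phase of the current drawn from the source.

Step 1 — Angular frequency: ω = 2π·f = 2π·63.7 = 400.2 rad/s.
Step 2 — Component impedances:
  R: Z = R = 30.9 Ω
  L: Z = jωL = j·400.2·0.05 = 0 + j20.01 Ω
Step 3 — Series combination: Z_total = R + L = 30.9 + j20.01 Ω = 36.81∠32.9° Ω.
Step 4 — Source phasor: V = 21.3∠-30.0° V = 18.45 - j10.65 V.
Step 5 — Ohm's law: I = V / Z_total = (18.45 - j10.65) / (30.9 + j20.01) = 0.2633 - j0.5152 A.
Step 6 — Convert to polar: |I| = 0.5786 A, ∠I = -62.9°.

I = 0.5786∠-62.9° A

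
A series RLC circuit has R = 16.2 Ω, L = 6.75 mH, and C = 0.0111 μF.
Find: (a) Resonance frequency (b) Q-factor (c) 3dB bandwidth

Step 1 — Resonance: ω₀ = 1/√(LC) = 1/√(0.00675·1.11e-08) = 1.155e+05 rad/s.
Step 2 — f₀ = ω₀/(2π) = 1.839e+04 Hz.
Step 3 — Series Q: Q = ω₀L/R = 1.155e+05·0.00675/16.2 = 48.14.
Step 4 — Bandwidth: Δω = ω₀/Q = 2400 rad/s; BW = Δω/(2π) = 382 Hz.

(a) f₀ = 1.839e+04 Hz  (b) Q = 48.14  (c) BW = 382 Hz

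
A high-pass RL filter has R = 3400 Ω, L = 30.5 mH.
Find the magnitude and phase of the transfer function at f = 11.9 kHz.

Step 1 — Angular frequency: ω = 2π·1.19e+04 = 7.477e+04 rad/s.
Step 2 — Transfer function: H(jω) = jωL/(R + jωL).
Step 3 — Numerator jωL = j·2280; denominator R + jωL = 3400 + j2280.
Step 4 — H = 0.3103 + j0.4626.
Step 5 — Magnitude: |H| = 0.557 (-5.1 dB); phase: φ = 56.1°.

|H| = 0.557 (-5.1 dB), φ = 56.1°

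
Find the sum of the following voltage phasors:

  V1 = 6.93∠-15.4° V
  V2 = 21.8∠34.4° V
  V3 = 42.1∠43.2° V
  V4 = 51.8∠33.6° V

Step 1 — Convert each phasor to rectangular form:
  V1 = 6.93·(cos(-15.4°) + j·sin(-15.4°)) = 6.681 - j1.84 V
  V2 = 21.8·(cos(34.4°) + j·sin(34.4°)) = 17.99 + j12.32 V
  V3 = 42.1·(cos(43.2°) + j·sin(43.2°)) = 30.69 + j28.82 V
  V4 = 51.8·(cos(33.6°) + j·sin(33.6°)) = 43.15 + j28.67 V
Step 2 — Sum components: V_total = 98.5 + j67.96 V.
Step 3 — Convert to polar: |V_total| = 119.7 V, ∠V_total = 34.6°.

V_total = 119.7∠34.6° V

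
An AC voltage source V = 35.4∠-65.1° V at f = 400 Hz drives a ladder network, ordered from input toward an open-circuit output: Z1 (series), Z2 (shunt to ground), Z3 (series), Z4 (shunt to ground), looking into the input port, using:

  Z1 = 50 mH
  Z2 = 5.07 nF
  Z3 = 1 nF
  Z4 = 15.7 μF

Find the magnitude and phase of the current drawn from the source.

Step 1 — Angular frequency: ω = 2π·f = 2π·400 = 2513 rad/s.
Step 2 — Component impedances:
  Z1: Z = jωL = j·2513·0.05 = 0 + j125.7 Ω
  Z2: Z = 1/(jωC) = -j/(ω·C) = 0 - j7.848e+04 Ω
  Z3: Z = 1/(jωC) = -j/(ω·C) = 0 - j3.979e+05 Ω
  Z4: Z = 1/(jωC) = -j/(ω·C) = 0 - j25.34 Ω
Step 3 — Ladder network (open output): work backward from the far end, alternating series and parallel combinations. Z_in = 0 - j6.542e+04 Ω = 6.542e+04∠-90.0° Ω.
Step 4 — Source phasor: V = 35.4∠-65.1° V = 14.9 - j32.11 V.
Step 5 — Ohm's law: I = V / Z_total = (14.9 - j32.11) / (0 - j6.542e+04) = 0.0004908 + j0.0002278 A.
Step 6 — Convert to polar: |I| = 0.0005411 A, ∠I = 24.9°.

I = 0.0005411∠24.9° A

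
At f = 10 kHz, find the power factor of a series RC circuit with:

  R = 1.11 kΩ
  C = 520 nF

Step 1 — Angular frequency: ω = 2π·f = 2π·1e+04 = 6.283e+04 rad/s.
Step 2 — Component impedances:
  R: Z = R = 1110 Ω
  C: Z = 1/(jωC) = -j/(ω·C) = 0 - j30.61 Ω
Step 3 — Series combination: Z_total = R + C = 1110 - j30.61 Ω = 1110∠-1.6° Ω.
Step 4 — Power factor: PF = cos(φ) = Re(Z)/|Z| = 1110/1110.4 = 0.9996.
Step 5 — Type: Im(Z) = -30.61 ⇒ leading (phase φ = -1.6°).

PF = 0.9996 (leading, φ = -1.6°)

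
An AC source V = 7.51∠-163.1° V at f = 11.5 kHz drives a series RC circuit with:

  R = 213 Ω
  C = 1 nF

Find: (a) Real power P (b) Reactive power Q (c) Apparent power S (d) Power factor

Step 1 — Angular frequency: ω = 2π·f = 2π·1.15e+04 = 7.226e+04 rad/s.
Step 2 — Component impedances:
  R: Z = R = 213 Ω
  C: Z = 1/(jωC) = -j/(ω·C) = 0 - j1.384e+04 Ω
Step 3 — Series combination: Z_total = R + C = 213 - j1.384e+04 Ω = 1.384e+04∠-89.1° Ω.
Step 4 — Source phasor: V = 7.51∠-163.1° V = -7.186 - j2.183 V.
Step 5 — Current: I = V / Z = 0.0001497 - j0.0005215 A = 0.0005426∠-74.0° A.
Step 6 — Complex power: S = V·I* = 6.271e-05 - j0.004074 VA.
Step 7 — Real power: P = Re(S) = 6.271e-05 W.
Step 8 — Reactive power: Q = Im(S) = -0.004074 VAR.
Step 9 — Apparent power: |S| = 0.004075 VA.
Step 10 — Power factor: PF = P/|S| = 0.01539 (leading).

(a) P = 6.271e-05 W  (b) Q = -0.004074 VAR  (c) S = 0.004075 VA  (d) PF = 0.01539 (leading)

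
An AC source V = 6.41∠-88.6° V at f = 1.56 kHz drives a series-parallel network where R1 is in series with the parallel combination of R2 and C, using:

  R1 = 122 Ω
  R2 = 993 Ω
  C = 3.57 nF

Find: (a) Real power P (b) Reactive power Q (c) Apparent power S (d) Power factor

Step 1 — Angular frequency: ω = 2π·f = 2π·1560 = 9802 rad/s.
Step 2 — Component impedances:
  R1: Z = R = 122 Ω
  R2: Z = R = 993 Ω
  C: Z = 1/(jωC) = -j/(ω·C) = 0 - j2.858e+04 Ω
Step 3 — Parallel branch: R2 || C = 1/(1/R2 + 1/C) = 991.8 - j34.46 Ω.
Step 4 — Series with R1: Z_total = R1 + (R2 || C) = 1114 - j34.46 Ω = 1114∠-1.8° Ω.
Step 5 — Source phasor: V = 6.41∠-88.6° V = 0.1566 - j6.408 V.
Step 6 — Current: I = V / Z = 0.0003183 - j0.005743 A = 0.005752∠-86.8° A.
Step 7 — Complex power: S = V·I* = 0.03685 - j0.00114 VA.
Step 8 — Real power: P = Re(S) = 0.03685 W.
Step 9 — Reactive power: Q = Im(S) = -0.00114 VAR.
Step 10 — Apparent power: |S| = 0.03687 VA.
Step 11 — Power factor: PF = P/|S| = 0.9995 (leading).

(a) P = 0.03685 W  (b) Q = -0.00114 VAR  (c) S = 0.03687 VA  (d) PF = 0.9995 (leading)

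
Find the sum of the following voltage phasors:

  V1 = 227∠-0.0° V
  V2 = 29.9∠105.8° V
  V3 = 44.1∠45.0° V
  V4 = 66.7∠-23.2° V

Step 1 — Convert each phasor to rectangular form:
  V1 = 227·(cos(-0.0°) + j·sin(-0.0°)) = 227 V
  V2 = 29.9·(cos(105.8°) + j·sin(105.8°)) = -8.141 + j28.77 V
  V3 = 44.1·(cos(45.0°) + j·sin(45.0°)) = 31.18 + j31.18 V
  V4 = 66.7·(cos(-23.2°) + j·sin(-23.2°)) = 61.31 - j26.28 V
Step 2 — Sum components: V_total = 311.3 + j33.68 V.
Step 3 — Convert to polar: |V_total| = 313.2 V, ∠V_total = 6.2°.

V_total = 313.2∠6.2° V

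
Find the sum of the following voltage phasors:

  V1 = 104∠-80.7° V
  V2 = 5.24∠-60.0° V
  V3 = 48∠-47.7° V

Step 1 — Convert each phasor to rectangular form:
  V1 = 104·(cos(-80.7°) + j·sin(-80.7°)) = 16.81 - j102.6 V
  V2 = 5.24·(cos(-60.0°) + j·sin(-60.0°)) = 2.62 - j4.538 V
  V3 = 48·(cos(-47.7°) + j·sin(-47.7°)) = 32.3 - j35.5 V
Step 2 — Sum components: V_total = 51.73 - j142.7 V.
Step 3 — Convert to polar: |V_total| = 151.8 V, ∠V_total = -70.1°.

V_total = 151.8∠-70.1° V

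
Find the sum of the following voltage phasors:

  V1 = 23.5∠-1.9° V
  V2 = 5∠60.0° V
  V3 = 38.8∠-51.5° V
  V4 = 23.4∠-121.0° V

Step 1 — Convert each phasor to rectangular form:
  V1 = 23.5·(cos(-1.9°) + j·sin(-1.9°)) = 23.49 - j0.7791 V
  V2 = 5·(cos(60.0°) + j·sin(60.0°)) = 2.5 + j4.33 V
  V3 = 38.8·(cos(-51.5°) + j·sin(-51.5°)) = 24.15 - j30.37 V
  V4 = 23.4·(cos(-121.0°) + j·sin(-121.0°)) = -12.05 - j20.06 V
Step 2 — Sum components: V_total = 38.09 - j46.87 V.
Step 3 — Convert to polar: |V_total| = 60.4 V, ∠V_total = -50.9°.

V_total = 60.4∠-50.9° V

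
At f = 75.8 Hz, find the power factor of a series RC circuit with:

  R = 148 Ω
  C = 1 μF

Step 1 — Angular frequency: ω = 2π·f = 2π·75.8 = 476.3 rad/s.
Step 2 — Component impedances:
  R: Z = R = 148 Ω
  C: Z = 1/(jωC) = -j/(ω·C) = 0 - j2100 Ω
Step 3 — Series combination: Z_total = R + C = 148 - j2100 Ω = 2105∠-86.0° Ω.
Step 4 — Power factor: PF = cos(φ) = Re(Z)/|Z| = 148/2105 = 0.07031.
Step 5 — Type: Im(Z) = -2100 ⇒ leading (phase φ = -86.0°).

PF = 0.07031 (leading, φ = -86.0°)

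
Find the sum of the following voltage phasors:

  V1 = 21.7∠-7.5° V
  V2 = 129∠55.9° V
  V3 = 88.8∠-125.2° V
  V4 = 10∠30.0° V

Step 1 — Convert each phasor to rectangular form:
  V1 = 21.7·(cos(-7.5°) + j·sin(-7.5°)) = 21.51 - j2.832 V
  V2 = 129·(cos(55.9°) + j·sin(55.9°)) = 72.32 + j106.8 V
  V3 = 88.8·(cos(-125.2°) + j·sin(-125.2°)) = -51.19 - j72.56 V
  V4 = 10·(cos(30.0°) + j·sin(30.0°)) = 8.66 + j5 V
Step 2 — Sum components: V_total = 51.31 + j36.42 V.
Step 3 — Convert to polar: |V_total| = 62.92 V, ∠V_total = 35.4°.

V_total = 62.92∠35.4° V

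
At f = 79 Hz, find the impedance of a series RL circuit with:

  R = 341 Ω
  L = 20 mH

Step 1 — Angular frequency: ω = 2π·f = 2π·79 = 496.4 rad/s.
Step 2 — Component impedances:
  R: Z = R = 341 Ω
  L: Z = jωL = j·496.4·0.02 = 0 + j9.927 Ω
Step 3 — Series combination: Z_total = R + L = 341 + j9.927 Ω = 341.1∠1.7° Ω.

Z = 341 + j9.927 Ω = 341.1∠1.7° Ω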